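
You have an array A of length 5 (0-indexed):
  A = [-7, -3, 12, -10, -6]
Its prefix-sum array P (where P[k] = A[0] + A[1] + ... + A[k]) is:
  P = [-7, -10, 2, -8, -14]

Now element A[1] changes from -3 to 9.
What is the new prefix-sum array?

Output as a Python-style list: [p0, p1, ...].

Change: A[1] -3 -> 9, delta = 12
P[k] for k < 1: unchanged (A[1] not included)
P[k] for k >= 1: shift by delta = 12
  P[0] = -7 + 0 = -7
  P[1] = -10 + 12 = 2
  P[2] = 2 + 12 = 14
  P[3] = -8 + 12 = 4
  P[4] = -14 + 12 = -2

Answer: [-7, 2, 14, 4, -2]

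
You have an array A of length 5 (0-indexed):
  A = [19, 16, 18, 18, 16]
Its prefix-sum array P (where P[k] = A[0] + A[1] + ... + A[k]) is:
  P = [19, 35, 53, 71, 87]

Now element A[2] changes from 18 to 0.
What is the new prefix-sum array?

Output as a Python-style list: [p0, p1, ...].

Change: A[2] 18 -> 0, delta = -18
P[k] for k < 2: unchanged (A[2] not included)
P[k] for k >= 2: shift by delta = -18
  P[0] = 19 + 0 = 19
  P[1] = 35 + 0 = 35
  P[2] = 53 + -18 = 35
  P[3] = 71 + -18 = 53
  P[4] = 87 + -18 = 69

Answer: [19, 35, 35, 53, 69]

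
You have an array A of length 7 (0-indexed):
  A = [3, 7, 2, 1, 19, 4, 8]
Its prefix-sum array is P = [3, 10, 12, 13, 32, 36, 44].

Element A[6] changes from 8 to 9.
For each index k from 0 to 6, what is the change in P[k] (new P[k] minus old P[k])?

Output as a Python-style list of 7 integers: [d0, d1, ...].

Element change: A[6] 8 -> 9, delta = 1
For k < 6: P[k] unchanged, delta_P[k] = 0
For k >= 6: P[k] shifts by exactly 1
Delta array: [0, 0, 0, 0, 0, 0, 1]

Answer: [0, 0, 0, 0, 0, 0, 1]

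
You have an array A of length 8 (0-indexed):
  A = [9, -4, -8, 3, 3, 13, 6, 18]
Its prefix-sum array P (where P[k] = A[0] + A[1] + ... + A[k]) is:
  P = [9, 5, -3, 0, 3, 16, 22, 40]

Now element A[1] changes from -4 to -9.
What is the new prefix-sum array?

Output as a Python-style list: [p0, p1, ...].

Change: A[1] -4 -> -9, delta = -5
P[k] for k < 1: unchanged (A[1] not included)
P[k] for k >= 1: shift by delta = -5
  P[0] = 9 + 0 = 9
  P[1] = 5 + -5 = 0
  P[2] = -3 + -5 = -8
  P[3] = 0 + -5 = -5
  P[4] = 3 + -5 = -2
  P[5] = 16 + -5 = 11
  P[6] = 22 + -5 = 17
  P[7] = 40 + -5 = 35

Answer: [9, 0, -8, -5, -2, 11, 17, 35]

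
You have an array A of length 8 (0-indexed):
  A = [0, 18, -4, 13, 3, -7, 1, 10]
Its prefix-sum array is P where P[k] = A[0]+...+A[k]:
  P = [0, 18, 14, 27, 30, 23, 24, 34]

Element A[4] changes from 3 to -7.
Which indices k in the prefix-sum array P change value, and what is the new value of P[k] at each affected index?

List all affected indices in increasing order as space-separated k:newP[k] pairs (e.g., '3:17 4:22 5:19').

Answer: 4:20 5:13 6:14 7:24

Derivation:
P[k] = A[0] + ... + A[k]
P[k] includes A[4] iff k >= 4
Affected indices: 4, 5, ..., 7; delta = -10
  P[4]: 30 + -10 = 20
  P[5]: 23 + -10 = 13
  P[6]: 24 + -10 = 14
  P[7]: 34 + -10 = 24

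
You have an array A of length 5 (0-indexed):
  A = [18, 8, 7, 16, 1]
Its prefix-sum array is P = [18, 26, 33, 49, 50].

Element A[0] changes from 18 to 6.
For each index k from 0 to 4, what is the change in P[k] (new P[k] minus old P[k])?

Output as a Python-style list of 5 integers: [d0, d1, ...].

Answer: [-12, -12, -12, -12, -12]

Derivation:
Element change: A[0] 18 -> 6, delta = -12
For k < 0: P[k] unchanged, delta_P[k] = 0
For k >= 0: P[k] shifts by exactly -12
Delta array: [-12, -12, -12, -12, -12]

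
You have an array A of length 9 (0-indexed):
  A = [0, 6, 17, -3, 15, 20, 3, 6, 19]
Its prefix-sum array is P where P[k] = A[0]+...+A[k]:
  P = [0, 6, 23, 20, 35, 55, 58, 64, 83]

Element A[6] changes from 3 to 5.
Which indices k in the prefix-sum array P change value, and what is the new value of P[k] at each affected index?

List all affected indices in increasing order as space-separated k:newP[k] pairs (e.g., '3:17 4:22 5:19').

Answer: 6:60 7:66 8:85

Derivation:
P[k] = A[0] + ... + A[k]
P[k] includes A[6] iff k >= 6
Affected indices: 6, 7, ..., 8; delta = 2
  P[6]: 58 + 2 = 60
  P[7]: 64 + 2 = 66
  P[8]: 83 + 2 = 85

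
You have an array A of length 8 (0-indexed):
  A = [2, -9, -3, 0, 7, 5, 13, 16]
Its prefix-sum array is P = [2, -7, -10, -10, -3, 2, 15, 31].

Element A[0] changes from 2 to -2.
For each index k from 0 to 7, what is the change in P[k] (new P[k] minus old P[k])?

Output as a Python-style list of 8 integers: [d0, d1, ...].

Element change: A[0] 2 -> -2, delta = -4
For k < 0: P[k] unchanged, delta_P[k] = 0
For k >= 0: P[k] shifts by exactly -4
Delta array: [-4, -4, -4, -4, -4, -4, -4, -4]

Answer: [-4, -4, -4, -4, -4, -4, -4, -4]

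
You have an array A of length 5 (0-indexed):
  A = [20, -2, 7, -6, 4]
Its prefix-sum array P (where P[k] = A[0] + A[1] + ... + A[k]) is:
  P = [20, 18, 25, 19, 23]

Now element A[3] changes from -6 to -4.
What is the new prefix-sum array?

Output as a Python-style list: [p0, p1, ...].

Change: A[3] -6 -> -4, delta = 2
P[k] for k < 3: unchanged (A[3] not included)
P[k] for k >= 3: shift by delta = 2
  P[0] = 20 + 0 = 20
  P[1] = 18 + 0 = 18
  P[2] = 25 + 0 = 25
  P[3] = 19 + 2 = 21
  P[4] = 23 + 2 = 25

Answer: [20, 18, 25, 21, 25]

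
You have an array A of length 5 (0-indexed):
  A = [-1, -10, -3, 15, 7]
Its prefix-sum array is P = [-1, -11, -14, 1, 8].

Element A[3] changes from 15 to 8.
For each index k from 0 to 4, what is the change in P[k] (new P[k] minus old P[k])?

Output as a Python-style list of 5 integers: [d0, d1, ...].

Answer: [0, 0, 0, -7, -7]

Derivation:
Element change: A[3] 15 -> 8, delta = -7
For k < 3: P[k] unchanged, delta_P[k] = 0
For k >= 3: P[k] shifts by exactly -7
Delta array: [0, 0, 0, -7, -7]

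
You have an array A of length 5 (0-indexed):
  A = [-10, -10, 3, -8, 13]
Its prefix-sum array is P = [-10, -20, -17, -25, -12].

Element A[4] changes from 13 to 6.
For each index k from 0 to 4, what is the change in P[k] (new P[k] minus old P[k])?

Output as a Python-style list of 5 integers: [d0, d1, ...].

Answer: [0, 0, 0, 0, -7]

Derivation:
Element change: A[4] 13 -> 6, delta = -7
For k < 4: P[k] unchanged, delta_P[k] = 0
For k >= 4: P[k] shifts by exactly -7
Delta array: [0, 0, 0, 0, -7]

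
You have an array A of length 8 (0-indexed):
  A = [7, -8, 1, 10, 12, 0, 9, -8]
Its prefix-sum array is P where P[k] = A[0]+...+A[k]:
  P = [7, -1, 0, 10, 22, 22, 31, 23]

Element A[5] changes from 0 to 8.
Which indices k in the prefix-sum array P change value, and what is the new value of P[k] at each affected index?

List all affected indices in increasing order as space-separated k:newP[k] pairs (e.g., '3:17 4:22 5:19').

Answer: 5:30 6:39 7:31

Derivation:
P[k] = A[0] + ... + A[k]
P[k] includes A[5] iff k >= 5
Affected indices: 5, 6, ..., 7; delta = 8
  P[5]: 22 + 8 = 30
  P[6]: 31 + 8 = 39
  P[7]: 23 + 8 = 31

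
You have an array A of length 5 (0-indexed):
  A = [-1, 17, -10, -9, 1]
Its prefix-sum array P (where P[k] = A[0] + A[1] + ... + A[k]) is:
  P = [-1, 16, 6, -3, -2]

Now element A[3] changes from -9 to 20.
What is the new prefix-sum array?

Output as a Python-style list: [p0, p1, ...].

Change: A[3] -9 -> 20, delta = 29
P[k] for k < 3: unchanged (A[3] not included)
P[k] for k >= 3: shift by delta = 29
  P[0] = -1 + 0 = -1
  P[1] = 16 + 0 = 16
  P[2] = 6 + 0 = 6
  P[3] = -3 + 29 = 26
  P[4] = -2 + 29 = 27

Answer: [-1, 16, 6, 26, 27]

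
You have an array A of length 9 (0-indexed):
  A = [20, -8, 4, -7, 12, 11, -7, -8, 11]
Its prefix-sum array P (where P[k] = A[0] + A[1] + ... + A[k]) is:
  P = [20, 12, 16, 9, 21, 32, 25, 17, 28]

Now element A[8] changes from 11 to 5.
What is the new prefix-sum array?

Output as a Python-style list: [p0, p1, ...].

Change: A[8] 11 -> 5, delta = -6
P[k] for k < 8: unchanged (A[8] not included)
P[k] for k >= 8: shift by delta = -6
  P[0] = 20 + 0 = 20
  P[1] = 12 + 0 = 12
  P[2] = 16 + 0 = 16
  P[3] = 9 + 0 = 9
  P[4] = 21 + 0 = 21
  P[5] = 32 + 0 = 32
  P[6] = 25 + 0 = 25
  P[7] = 17 + 0 = 17
  P[8] = 28 + -6 = 22

Answer: [20, 12, 16, 9, 21, 32, 25, 17, 22]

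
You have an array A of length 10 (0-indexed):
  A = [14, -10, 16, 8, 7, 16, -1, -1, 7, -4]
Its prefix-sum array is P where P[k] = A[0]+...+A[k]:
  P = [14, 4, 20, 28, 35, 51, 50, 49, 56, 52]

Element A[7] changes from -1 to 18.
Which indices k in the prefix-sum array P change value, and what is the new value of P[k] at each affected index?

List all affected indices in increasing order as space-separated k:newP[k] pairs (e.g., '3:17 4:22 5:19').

Answer: 7:68 8:75 9:71

Derivation:
P[k] = A[0] + ... + A[k]
P[k] includes A[7] iff k >= 7
Affected indices: 7, 8, ..., 9; delta = 19
  P[7]: 49 + 19 = 68
  P[8]: 56 + 19 = 75
  P[9]: 52 + 19 = 71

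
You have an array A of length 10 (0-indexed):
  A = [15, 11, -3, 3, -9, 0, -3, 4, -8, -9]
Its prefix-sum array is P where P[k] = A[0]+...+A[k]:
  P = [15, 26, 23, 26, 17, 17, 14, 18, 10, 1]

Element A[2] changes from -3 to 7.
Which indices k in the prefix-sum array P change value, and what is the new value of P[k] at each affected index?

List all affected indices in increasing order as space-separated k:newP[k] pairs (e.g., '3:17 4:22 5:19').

Answer: 2:33 3:36 4:27 5:27 6:24 7:28 8:20 9:11

Derivation:
P[k] = A[0] + ... + A[k]
P[k] includes A[2] iff k >= 2
Affected indices: 2, 3, ..., 9; delta = 10
  P[2]: 23 + 10 = 33
  P[3]: 26 + 10 = 36
  P[4]: 17 + 10 = 27
  P[5]: 17 + 10 = 27
  P[6]: 14 + 10 = 24
  P[7]: 18 + 10 = 28
  P[8]: 10 + 10 = 20
  P[9]: 1 + 10 = 11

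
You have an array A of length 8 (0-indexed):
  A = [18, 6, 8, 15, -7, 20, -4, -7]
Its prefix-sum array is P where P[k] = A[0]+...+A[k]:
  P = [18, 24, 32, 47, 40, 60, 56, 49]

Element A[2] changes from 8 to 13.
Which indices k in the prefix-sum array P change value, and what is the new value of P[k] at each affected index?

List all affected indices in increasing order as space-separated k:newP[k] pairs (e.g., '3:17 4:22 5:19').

P[k] = A[0] + ... + A[k]
P[k] includes A[2] iff k >= 2
Affected indices: 2, 3, ..., 7; delta = 5
  P[2]: 32 + 5 = 37
  P[3]: 47 + 5 = 52
  P[4]: 40 + 5 = 45
  P[5]: 60 + 5 = 65
  P[6]: 56 + 5 = 61
  P[7]: 49 + 5 = 54

Answer: 2:37 3:52 4:45 5:65 6:61 7:54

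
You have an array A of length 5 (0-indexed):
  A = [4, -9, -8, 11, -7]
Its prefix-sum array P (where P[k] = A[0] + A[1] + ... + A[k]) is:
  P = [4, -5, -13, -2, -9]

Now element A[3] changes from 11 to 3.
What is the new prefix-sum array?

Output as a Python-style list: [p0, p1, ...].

Change: A[3] 11 -> 3, delta = -8
P[k] for k < 3: unchanged (A[3] not included)
P[k] for k >= 3: shift by delta = -8
  P[0] = 4 + 0 = 4
  P[1] = -5 + 0 = -5
  P[2] = -13 + 0 = -13
  P[3] = -2 + -8 = -10
  P[4] = -9 + -8 = -17

Answer: [4, -5, -13, -10, -17]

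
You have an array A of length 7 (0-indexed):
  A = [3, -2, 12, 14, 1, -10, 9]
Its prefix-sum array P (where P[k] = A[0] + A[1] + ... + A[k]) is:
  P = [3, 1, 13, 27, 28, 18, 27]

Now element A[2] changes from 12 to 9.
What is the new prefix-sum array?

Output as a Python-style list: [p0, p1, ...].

Answer: [3, 1, 10, 24, 25, 15, 24]

Derivation:
Change: A[2] 12 -> 9, delta = -3
P[k] for k < 2: unchanged (A[2] not included)
P[k] for k >= 2: shift by delta = -3
  P[0] = 3 + 0 = 3
  P[1] = 1 + 0 = 1
  P[2] = 13 + -3 = 10
  P[3] = 27 + -3 = 24
  P[4] = 28 + -3 = 25
  P[5] = 18 + -3 = 15
  P[6] = 27 + -3 = 24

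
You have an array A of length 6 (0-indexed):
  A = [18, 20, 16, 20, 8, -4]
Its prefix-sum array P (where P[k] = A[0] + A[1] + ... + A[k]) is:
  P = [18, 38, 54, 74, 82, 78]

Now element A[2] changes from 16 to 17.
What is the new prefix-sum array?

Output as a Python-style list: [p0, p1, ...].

Change: A[2] 16 -> 17, delta = 1
P[k] for k < 2: unchanged (A[2] not included)
P[k] for k >= 2: shift by delta = 1
  P[0] = 18 + 0 = 18
  P[1] = 38 + 0 = 38
  P[2] = 54 + 1 = 55
  P[3] = 74 + 1 = 75
  P[4] = 82 + 1 = 83
  P[5] = 78 + 1 = 79

Answer: [18, 38, 55, 75, 83, 79]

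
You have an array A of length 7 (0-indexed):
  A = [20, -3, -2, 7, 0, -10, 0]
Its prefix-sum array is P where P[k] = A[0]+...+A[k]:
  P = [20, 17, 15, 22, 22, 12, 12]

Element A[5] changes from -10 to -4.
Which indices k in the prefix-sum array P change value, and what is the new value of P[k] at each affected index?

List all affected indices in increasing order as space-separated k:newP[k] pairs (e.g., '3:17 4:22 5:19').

Answer: 5:18 6:18

Derivation:
P[k] = A[0] + ... + A[k]
P[k] includes A[5] iff k >= 5
Affected indices: 5, 6, ..., 6; delta = 6
  P[5]: 12 + 6 = 18
  P[6]: 12 + 6 = 18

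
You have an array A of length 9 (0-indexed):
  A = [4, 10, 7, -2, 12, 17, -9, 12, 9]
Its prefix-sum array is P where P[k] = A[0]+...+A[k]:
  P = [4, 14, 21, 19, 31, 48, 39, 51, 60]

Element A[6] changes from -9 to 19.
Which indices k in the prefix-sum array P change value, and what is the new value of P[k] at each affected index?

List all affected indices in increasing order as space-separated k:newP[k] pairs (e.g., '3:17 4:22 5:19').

P[k] = A[0] + ... + A[k]
P[k] includes A[6] iff k >= 6
Affected indices: 6, 7, ..., 8; delta = 28
  P[6]: 39 + 28 = 67
  P[7]: 51 + 28 = 79
  P[8]: 60 + 28 = 88

Answer: 6:67 7:79 8:88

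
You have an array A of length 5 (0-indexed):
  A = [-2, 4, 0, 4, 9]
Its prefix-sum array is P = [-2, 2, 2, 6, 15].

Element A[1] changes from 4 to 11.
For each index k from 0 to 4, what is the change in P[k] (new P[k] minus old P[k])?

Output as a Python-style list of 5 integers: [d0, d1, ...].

Element change: A[1] 4 -> 11, delta = 7
For k < 1: P[k] unchanged, delta_P[k] = 0
For k >= 1: P[k] shifts by exactly 7
Delta array: [0, 7, 7, 7, 7]

Answer: [0, 7, 7, 7, 7]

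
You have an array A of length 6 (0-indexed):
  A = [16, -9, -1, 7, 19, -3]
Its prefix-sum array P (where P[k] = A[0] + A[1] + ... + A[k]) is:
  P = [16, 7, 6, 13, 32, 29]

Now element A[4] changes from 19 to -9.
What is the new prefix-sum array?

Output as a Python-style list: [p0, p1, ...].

Change: A[4] 19 -> -9, delta = -28
P[k] for k < 4: unchanged (A[4] not included)
P[k] for k >= 4: shift by delta = -28
  P[0] = 16 + 0 = 16
  P[1] = 7 + 0 = 7
  P[2] = 6 + 0 = 6
  P[3] = 13 + 0 = 13
  P[4] = 32 + -28 = 4
  P[5] = 29 + -28 = 1

Answer: [16, 7, 6, 13, 4, 1]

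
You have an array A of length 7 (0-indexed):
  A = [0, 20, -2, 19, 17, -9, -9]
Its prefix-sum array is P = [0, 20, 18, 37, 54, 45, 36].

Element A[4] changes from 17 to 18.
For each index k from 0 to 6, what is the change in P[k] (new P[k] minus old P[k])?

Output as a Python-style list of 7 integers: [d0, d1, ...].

Element change: A[4] 17 -> 18, delta = 1
For k < 4: P[k] unchanged, delta_P[k] = 0
For k >= 4: P[k] shifts by exactly 1
Delta array: [0, 0, 0, 0, 1, 1, 1]

Answer: [0, 0, 0, 0, 1, 1, 1]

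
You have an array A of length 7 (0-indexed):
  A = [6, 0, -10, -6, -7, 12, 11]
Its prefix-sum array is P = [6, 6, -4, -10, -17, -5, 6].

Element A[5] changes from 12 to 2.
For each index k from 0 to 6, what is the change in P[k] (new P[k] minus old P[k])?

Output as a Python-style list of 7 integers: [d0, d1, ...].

Element change: A[5] 12 -> 2, delta = -10
For k < 5: P[k] unchanged, delta_P[k] = 0
For k >= 5: P[k] shifts by exactly -10
Delta array: [0, 0, 0, 0, 0, -10, -10]

Answer: [0, 0, 0, 0, 0, -10, -10]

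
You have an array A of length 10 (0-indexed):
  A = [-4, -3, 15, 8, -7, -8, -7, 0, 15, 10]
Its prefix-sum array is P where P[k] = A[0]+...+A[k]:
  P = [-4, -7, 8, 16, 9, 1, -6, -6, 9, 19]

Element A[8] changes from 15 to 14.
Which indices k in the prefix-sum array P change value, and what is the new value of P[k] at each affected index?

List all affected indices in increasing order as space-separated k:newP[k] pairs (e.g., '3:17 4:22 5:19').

P[k] = A[0] + ... + A[k]
P[k] includes A[8] iff k >= 8
Affected indices: 8, 9, ..., 9; delta = -1
  P[8]: 9 + -1 = 8
  P[9]: 19 + -1 = 18

Answer: 8:8 9:18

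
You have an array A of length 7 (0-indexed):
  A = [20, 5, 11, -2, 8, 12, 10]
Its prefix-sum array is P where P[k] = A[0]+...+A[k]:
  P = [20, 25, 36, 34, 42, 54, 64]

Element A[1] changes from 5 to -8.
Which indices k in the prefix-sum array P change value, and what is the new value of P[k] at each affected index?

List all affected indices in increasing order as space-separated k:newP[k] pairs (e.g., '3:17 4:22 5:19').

P[k] = A[0] + ... + A[k]
P[k] includes A[1] iff k >= 1
Affected indices: 1, 2, ..., 6; delta = -13
  P[1]: 25 + -13 = 12
  P[2]: 36 + -13 = 23
  P[3]: 34 + -13 = 21
  P[4]: 42 + -13 = 29
  P[5]: 54 + -13 = 41
  P[6]: 64 + -13 = 51

Answer: 1:12 2:23 3:21 4:29 5:41 6:51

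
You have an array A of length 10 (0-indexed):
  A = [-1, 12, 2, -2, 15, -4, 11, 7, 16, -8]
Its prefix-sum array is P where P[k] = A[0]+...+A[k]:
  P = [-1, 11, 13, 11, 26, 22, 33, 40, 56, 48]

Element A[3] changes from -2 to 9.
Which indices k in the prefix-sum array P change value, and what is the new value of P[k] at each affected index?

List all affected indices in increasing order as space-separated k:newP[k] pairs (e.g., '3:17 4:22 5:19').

Answer: 3:22 4:37 5:33 6:44 7:51 8:67 9:59

Derivation:
P[k] = A[0] + ... + A[k]
P[k] includes A[3] iff k >= 3
Affected indices: 3, 4, ..., 9; delta = 11
  P[3]: 11 + 11 = 22
  P[4]: 26 + 11 = 37
  P[5]: 22 + 11 = 33
  P[6]: 33 + 11 = 44
  P[7]: 40 + 11 = 51
  P[8]: 56 + 11 = 67
  P[9]: 48 + 11 = 59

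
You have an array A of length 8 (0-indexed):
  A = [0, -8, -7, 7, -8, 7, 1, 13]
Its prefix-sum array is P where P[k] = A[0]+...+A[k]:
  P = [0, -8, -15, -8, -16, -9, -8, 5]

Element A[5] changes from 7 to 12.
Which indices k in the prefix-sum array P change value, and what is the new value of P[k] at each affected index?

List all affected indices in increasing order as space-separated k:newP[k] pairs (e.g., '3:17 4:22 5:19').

P[k] = A[0] + ... + A[k]
P[k] includes A[5] iff k >= 5
Affected indices: 5, 6, ..., 7; delta = 5
  P[5]: -9 + 5 = -4
  P[6]: -8 + 5 = -3
  P[7]: 5 + 5 = 10

Answer: 5:-4 6:-3 7:10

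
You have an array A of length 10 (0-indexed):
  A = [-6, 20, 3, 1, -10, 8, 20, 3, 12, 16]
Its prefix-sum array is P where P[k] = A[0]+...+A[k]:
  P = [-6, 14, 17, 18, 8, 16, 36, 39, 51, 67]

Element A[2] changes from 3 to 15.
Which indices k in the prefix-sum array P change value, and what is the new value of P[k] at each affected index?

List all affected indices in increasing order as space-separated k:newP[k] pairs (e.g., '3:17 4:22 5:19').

P[k] = A[0] + ... + A[k]
P[k] includes A[2] iff k >= 2
Affected indices: 2, 3, ..., 9; delta = 12
  P[2]: 17 + 12 = 29
  P[3]: 18 + 12 = 30
  P[4]: 8 + 12 = 20
  P[5]: 16 + 12 = 28
  P[6]: 36 + 12 = 48
  P[7]: 39 + 12 = 51
  P[8]: 51 + 12 = 63
  P[9]: 67 + 12 = 79

Answer: 2:29 3:30 4:20 5:28 6:48 7:51 8:63 9:79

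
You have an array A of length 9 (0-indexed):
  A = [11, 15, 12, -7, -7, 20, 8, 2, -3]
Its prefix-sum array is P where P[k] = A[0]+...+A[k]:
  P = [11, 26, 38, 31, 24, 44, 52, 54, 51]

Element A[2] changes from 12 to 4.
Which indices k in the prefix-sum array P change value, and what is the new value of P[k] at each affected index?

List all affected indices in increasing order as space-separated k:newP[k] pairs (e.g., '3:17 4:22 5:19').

Answer: 2:30 3:23 4:16 5:36 6:44 7:46 8:43

Derivation:
P[k] = A[0] + ... + A[k]
P[k] includes A[2] iff k >= 2
Affected indices: 2, 3, ..., 8; delta = -8
  P[2]: 38 + -8 = 30
  P[3]: 31 + -8 = 23
  P[4]: 24 + -8 = 16
  P[5]: 44 + -8 = 36
  P[6]: 52 + -8 = 44
  P[7]: 54 + -8 = 46
  P[8]: 51 + -8 = 43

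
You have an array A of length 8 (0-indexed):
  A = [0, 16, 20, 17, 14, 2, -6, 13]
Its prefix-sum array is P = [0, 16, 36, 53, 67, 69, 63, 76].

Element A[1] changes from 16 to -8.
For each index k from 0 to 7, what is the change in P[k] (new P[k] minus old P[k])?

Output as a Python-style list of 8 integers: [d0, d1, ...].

Element change: A[1] 16 -> -8, delta = -24
For k < 1: P[k] unchanged, delta_P[k] = 0
For k >= 1: P[k] shifts by exactly -24
Delta array: [0, -24, -24, -24, -24, -24, -24, -24]

Answer: [0, -24, -24, -24, -24, -24, -24, -24]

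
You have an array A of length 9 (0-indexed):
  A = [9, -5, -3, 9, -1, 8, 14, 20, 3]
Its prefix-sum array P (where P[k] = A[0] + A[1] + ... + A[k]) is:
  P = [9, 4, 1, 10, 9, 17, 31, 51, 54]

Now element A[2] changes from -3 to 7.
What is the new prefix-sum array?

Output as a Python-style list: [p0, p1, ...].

Answer: [9, 4, 11, 20, 19, 27, 41, 61, 64]

Derivation:
Change: A[2] -3 -> 7, delta = 10
P[k] for k < 2: unchanged (A[2] not included)
P[k] for k >= 2: shift by delta = 10
  P[0] = 9 + 0 = 9
  P[1] = 4 + 0 = 4
  P[2] = 1 + 10 = 11
  P[3] = 10 + 10 = 20
  P[4] = 9 + 10 = 19
  P[5] = 17 + 10 = 27
  P[6] = 31 + 10 = 41
  P[7] = 51 + 10 = 61
  P[8] = 54 + 10 = 64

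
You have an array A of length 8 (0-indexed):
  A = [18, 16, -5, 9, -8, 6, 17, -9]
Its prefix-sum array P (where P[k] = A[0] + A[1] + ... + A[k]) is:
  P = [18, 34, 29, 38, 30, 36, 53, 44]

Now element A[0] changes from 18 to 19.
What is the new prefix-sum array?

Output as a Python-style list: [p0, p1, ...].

Answer: [19, 35, 30, 39, 31, 37, 54, 45]

Derivation:
Change: A[0] 18 -> 19, delta = 1
P[k] for k < 0: unchanged (A[0] not included)
P[k] for k >= 0: shift by delta = 1
  P[0] = 18 + 1 = 19
  P[1] = 34 + 1 = 35
  P[2] = 29 + 1 = 30
  P[3] = 38 + 1 = 39
  P[4] = 30 + 1 = 31
  P[5] = 36 + 1 = 37
  P[6] = 53 + 1 = 54
  P[7] = 44 + 1 = 45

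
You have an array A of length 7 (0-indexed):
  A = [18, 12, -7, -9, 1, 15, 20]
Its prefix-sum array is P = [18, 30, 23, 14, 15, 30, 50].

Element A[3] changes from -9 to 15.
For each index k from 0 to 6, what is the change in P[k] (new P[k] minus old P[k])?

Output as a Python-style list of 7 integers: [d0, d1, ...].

Answer: [0, 0, 0, 24, 24, 24, 24]

Derivation:
Element change: A[3] -9 -> 15, delta = 24
For k < 3: P[k] unchanged, delta_P[k] = 0
For k >= 3: P[k] shifts by exactly 24
Delta array: [0, 0, 0, 24, 24, 24, 24]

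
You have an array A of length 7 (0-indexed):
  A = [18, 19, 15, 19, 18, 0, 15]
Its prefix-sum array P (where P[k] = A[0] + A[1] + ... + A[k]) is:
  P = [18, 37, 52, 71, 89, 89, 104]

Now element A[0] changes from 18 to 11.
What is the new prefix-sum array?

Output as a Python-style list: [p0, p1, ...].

Answer: [11, 30, 45, 64, 82, 82, 97]

Derivation:
Change: A[0] 18 -> 11, delta = -7
P[k] for k < 0: unchanged (A[0] not included)
P[k] for k >= 0: shift by delta = -7
  P[0] = 18 + -7 = 11
  P[1] = 37 + -7 = 30
  P[2] = 52 + -7 = 45
  P[3] = 71 + -7 = 64
  P[4] = 89 + -7 = 82
  P[5] = 89 + -7 = 82
  P[6] = 104 + -7 = 97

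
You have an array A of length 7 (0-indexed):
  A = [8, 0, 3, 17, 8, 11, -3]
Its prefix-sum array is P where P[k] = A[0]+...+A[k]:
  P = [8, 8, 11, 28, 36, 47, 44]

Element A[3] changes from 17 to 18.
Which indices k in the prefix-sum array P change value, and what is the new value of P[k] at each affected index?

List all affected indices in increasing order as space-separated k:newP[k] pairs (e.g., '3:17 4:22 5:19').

P[k] = A[0] + ... + A[k]
P[k] includes A[3] iff k >= 3
Affected indices: 3, 4, ..., 6; delta = 1
  P[3]: 28 + 1 = 29
  P[4]: 36 + 1 = 37
  P[5]: 47 + 1 = 48
  P[6]: 44 + 1 = 45

Answer: 3:29 4:37 5:48 6:45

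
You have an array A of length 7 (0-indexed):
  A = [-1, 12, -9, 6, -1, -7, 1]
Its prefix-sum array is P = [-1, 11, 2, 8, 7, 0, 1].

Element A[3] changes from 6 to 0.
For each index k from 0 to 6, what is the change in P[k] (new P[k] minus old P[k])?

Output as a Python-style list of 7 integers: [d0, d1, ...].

Element change: A[3] 6 -> 0, delta = -6
For k < 3: P[k] unchanged, delta_P[k] = 0
For k >= 3: P[k] shifts by exactly -6
Delta array: [0, 0, 0, -6, -6, -6, -6]

Answer: [0, 0, 0, -6, -6, -6, -6]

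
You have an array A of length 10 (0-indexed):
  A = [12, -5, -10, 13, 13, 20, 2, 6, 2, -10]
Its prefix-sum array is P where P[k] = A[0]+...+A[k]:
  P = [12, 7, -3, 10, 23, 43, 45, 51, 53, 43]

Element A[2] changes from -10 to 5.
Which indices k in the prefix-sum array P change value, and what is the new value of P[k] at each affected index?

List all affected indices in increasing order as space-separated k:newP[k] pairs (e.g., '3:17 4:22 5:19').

Answer: 2:12 3:25 4:38 5:58 6:60 7:66 8:68 9:58

Derivation:
P[k] = A[0] + ... + A[k]
P[k] includes A[2] iff k >= 2
Affected indices: 2, 3, ..., 9; delta = 15
  P[2]: -3 + 15 = 12
  P[3]: 10 + 15 = 25
  P[4]: 23 + 15 = 38
  P[5]: 43 + 15 = 58
  P[6]: 45 + 15 = 60
  P[7]: 51 + 15 = 66
  P[8]: 53 + 15 = 68
  P[9]: 43 + 15 = 58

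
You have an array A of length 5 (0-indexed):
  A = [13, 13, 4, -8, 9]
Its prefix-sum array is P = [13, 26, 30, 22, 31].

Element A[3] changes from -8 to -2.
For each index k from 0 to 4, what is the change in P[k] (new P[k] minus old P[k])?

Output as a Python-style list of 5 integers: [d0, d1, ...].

Answer: [0, 0, 0, 6, 6]

Derivation:
Element change: A[3] -8 -> -2, delta = 6
For k < 3: P[k] unchanged, delta_P[k] = 0
For k >= 3: P[k] shifts by exactly 6
Delta array: [0, 0, 0, 6, 6]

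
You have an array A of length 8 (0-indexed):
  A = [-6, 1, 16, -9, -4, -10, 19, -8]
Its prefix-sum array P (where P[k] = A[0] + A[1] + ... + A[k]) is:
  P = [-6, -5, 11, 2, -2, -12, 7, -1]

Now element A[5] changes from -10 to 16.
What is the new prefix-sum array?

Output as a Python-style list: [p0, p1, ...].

Change: A[5] -10 -> 16, delta = 26
P[k] for k < 5: unchanged (A[5] not included)
P[k] for k >= 5: shift by delta = 26
  P[0] = -6 + 0 = -6
  P[1] = -5 + 0 = -5
  P[2] = 11 + 0 = 11
  P[3] = 2 + 0 = 2
  P[4] = -2 + 0 = -2
  P[5] = -12 + 26 = 14
  P[6] = 7 + 26 = 33
  P[7] = -1 + 26 = 25

Answer: [-6, -5, 11, 2, -2, 14, 33, 25]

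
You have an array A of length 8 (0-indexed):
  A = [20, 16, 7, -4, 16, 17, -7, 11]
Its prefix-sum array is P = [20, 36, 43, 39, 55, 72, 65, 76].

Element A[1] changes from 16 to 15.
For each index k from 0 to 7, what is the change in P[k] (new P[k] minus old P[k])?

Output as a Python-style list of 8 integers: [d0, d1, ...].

Answer: [0, -1, -1, -1, -1, -1, -1, -1]

Derivation:
Element change: A[1] 16 -> 15, delta = -1
For k < 1: P[k] unchanged, delta_P[k] = 0
For k >= 1: P[k] shifts by exactly -1
Delta array: [0, -1, -1, -1, -1, -1, -1, -1]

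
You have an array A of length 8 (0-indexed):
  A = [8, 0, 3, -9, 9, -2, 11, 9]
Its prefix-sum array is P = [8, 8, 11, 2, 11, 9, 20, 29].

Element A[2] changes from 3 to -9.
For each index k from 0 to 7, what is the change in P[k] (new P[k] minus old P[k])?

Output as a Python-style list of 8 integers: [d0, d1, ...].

Answer: [0, 0, -12, -12, -12, -12, -12, -12]

Derivation:
Element change: A[2] 3 -> -9, delta = -12
For k < 2: P[k] unchanged, delta_P[k] = 0
For k >= 2: P[k] shifts by exactly -12
Delta array: [0, 0, -12, -12, -12, -12, -12, -12]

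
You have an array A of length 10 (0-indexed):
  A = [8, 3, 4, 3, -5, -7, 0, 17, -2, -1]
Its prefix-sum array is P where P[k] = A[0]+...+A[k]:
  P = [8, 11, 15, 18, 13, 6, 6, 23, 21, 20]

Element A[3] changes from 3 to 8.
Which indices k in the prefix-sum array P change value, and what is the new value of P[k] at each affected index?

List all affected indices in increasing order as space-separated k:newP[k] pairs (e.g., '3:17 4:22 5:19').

P[k] = A[0] + ... + A[k]
P[k] includes A[3] iff k >= 3
Affected indices: 3, 4, ..., 9; delta = 5
  P[3]: 18 + 5 = 23
  P[4]: 13 + 5 = 18
  P[5]: 6 + 5 = 11
  P[6]: 6 + 5 = 11
  P[7]: 23 + 5 = 28
  P[8]: 21 + 5 = 26
  P[9]: 20 + 5 = 25

Answer: 3:23 4:18 5:11 6:11 7:28 8:26 9:25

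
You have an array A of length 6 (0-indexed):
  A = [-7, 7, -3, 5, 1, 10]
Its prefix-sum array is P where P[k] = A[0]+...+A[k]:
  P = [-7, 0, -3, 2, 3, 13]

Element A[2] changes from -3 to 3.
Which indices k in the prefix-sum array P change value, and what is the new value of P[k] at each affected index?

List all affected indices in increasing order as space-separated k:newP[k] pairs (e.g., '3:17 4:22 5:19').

P[k] = A[0] + ... + A[k]
P[k] includes A[2] iff k >= 2
Affected indices: 2, 3, ..., 5; delta = 6
  P[2]: -3 + 6 = 3
  P[3]: 2 + 6 = 8
  P[4]: 3 + 6 = 9
  P[5]: 13 + 6 = 19

Answer: 2:3 3:8 4:9 5:19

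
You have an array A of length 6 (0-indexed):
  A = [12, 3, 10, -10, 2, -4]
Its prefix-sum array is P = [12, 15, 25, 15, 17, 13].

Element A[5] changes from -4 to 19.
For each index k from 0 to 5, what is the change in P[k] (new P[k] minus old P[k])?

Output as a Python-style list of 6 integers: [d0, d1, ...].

Answer: [0, 0, 0, 0, 0, 23]

Derivation:
Element change: A[5] -4 -> 19, delta = 23
For k < 5: P[k] unchanged, delta_P[k] = 0
For k >= 5: P[k] shifts by exactly 23
Delta array: [0, 0, 0, 0, 0, 23]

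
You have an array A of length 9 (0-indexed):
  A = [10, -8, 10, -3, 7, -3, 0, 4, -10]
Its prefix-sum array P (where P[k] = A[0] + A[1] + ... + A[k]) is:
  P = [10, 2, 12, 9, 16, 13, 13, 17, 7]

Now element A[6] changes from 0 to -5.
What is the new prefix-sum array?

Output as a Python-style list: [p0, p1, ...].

Change: A[6] 0 -> -5, delta = -5
P[k] for k < 6: unchanged (A[6] not included)
P[k] for k >= 6: shift by delta = -5
  P[0] = 10 + 0 = 10
  P[1] = 2 + 0 = 2
  P[2] = 12 + 0 = 12
  P[3] = 9 + 0 = 9
  P[4] = 16 + 0 = 16
  P[5] = 13 + 0 = 13
  P[6] = 13 + -5 = 8
  P[7] = 17 + -5 = 12
  P[8] = 7 + -5 = 2

Answer: [10, 2, 12, 9, 16, 13, 8, 12, 2]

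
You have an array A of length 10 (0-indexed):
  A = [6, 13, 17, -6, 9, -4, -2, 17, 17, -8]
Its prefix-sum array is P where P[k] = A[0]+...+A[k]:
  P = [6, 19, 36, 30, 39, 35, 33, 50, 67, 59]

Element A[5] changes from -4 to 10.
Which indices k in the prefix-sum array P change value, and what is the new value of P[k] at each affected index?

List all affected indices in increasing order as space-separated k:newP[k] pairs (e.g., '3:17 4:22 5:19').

P[k] = A[0] + ... + A[k]
P[k] includes A[5] iff k >= 5
Affected indices: 5, 6, ..., 9; delta = 14
  P[5]: 35 + 14 = 49
  P[6]: 33 + 14 = 47
  P[7]: 50 + 14 = 64
  P[8]: 67 + 14 = 81
  P[9]: 59 + 14 = 73

Answer: 5:49 6:47 7:64 8:81 9:73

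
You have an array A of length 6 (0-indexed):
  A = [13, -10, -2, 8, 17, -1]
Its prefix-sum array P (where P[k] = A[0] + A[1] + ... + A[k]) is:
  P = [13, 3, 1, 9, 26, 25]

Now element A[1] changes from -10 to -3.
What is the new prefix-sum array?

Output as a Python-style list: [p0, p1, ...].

Change: A[1] -10 -> -3, delta = 7
P[k] for k < 1: unchanged (A[1] not included)
P[k] for k >= 1: shift by delta = 7
  P[0] = 13 + 0 = 13
  P[1] = 3 + 7 = 10
  P[2] = 1 + 7 = 8
  P[3] = 9 + 7 = 16
  P[4] = 26 + 7 = 33
  P[5] = 25 + 7 = 32

Answer: [13, 10, 8, 16, 33, 32]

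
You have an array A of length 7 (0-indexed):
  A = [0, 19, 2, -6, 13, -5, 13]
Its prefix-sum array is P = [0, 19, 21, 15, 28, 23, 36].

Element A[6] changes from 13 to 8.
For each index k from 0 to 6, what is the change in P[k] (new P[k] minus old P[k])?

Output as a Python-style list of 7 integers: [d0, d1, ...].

Answer: [0, 0, 0, 0, 0, 0, -5]

Derivation:
Element change: A[6] 13 -> 8, delta = -5
For k < 6: P[k] unchanged, delta_P[k] = 0
For k >= 6: P[k] shifts by exactly -5
Delta array: [0, 0, 0, 0, 0, 0, -5]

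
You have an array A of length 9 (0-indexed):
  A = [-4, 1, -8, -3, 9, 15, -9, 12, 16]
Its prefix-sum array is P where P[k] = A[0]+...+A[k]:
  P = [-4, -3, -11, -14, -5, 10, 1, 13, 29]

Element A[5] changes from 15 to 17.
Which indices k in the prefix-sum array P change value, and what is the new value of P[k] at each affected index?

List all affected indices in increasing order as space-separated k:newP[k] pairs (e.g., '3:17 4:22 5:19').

P[k] = A[0] + ... + A[k]
P[k] includes A[5] iff k >= 5
Affected indices: 5, 6, ..., 8; delta = 2
  P[5]: 10 + 2 = 12
  P[6]: 1 + 2 = 3
  P[7]: 13 + 2 = 15
  P[8]: 29 + 2 = 31

Answer: 5:12 6:3 7:15 8:31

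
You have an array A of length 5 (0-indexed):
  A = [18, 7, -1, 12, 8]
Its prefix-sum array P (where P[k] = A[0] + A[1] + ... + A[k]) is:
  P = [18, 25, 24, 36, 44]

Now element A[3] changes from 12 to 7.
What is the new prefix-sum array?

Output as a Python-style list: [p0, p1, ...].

Answer: [18, 25, 24, 31, 39]

Derivation:
Change: A[3] 12 -> 7, delta = -5
P[k] for k < 3: unchanged (A[3] not included)
P[k] for k >= 3: shift by delta = -5
  P[0] = 18 + 0 = 18
  P[1] = 25 + 0 = 25
  P[2] = 24 + 0 = 24
  P[3] = 36 + -5 = 31
  P[4] = 44 + -5 = 39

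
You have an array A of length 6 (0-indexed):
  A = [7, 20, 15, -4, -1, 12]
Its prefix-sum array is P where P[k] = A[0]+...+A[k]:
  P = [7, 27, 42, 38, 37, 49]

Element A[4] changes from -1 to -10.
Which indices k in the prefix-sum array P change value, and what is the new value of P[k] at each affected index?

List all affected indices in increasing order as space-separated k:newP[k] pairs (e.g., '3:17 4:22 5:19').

P[k] = A[0] + ... + A[k]
P[k] includes A[4] iff k >= 4
Affected indices: 4, 5, ..., 5; delta = -9
  P[4]: 37 + -9 = 28
  P[5]: 49 + -9 = 40

Answer: 4:28 5:40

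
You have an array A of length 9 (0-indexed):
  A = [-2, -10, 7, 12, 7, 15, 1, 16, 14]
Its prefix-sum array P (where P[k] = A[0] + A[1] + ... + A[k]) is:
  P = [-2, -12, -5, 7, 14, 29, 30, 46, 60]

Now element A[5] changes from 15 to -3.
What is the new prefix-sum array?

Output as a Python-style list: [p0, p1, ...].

Answer: [-2, -12, -5, 7, 14, 11, 12, 28, 42]

Derivation:
Change: A[5] 15 -> -3, delta = -18
P[k] for k < 5: unchanged (A[5] not included)
P[k] for k >= 5: shift by delta = -18
  P[0] = -2 + 0 = -2
  P[1] = -12 + 0 = -12
  P[2] = -5 + 0 = -5
  P[3] = 7 + 0 = 7
  P[4] = 14 + 0 = 14
  P[5] = 29 + -18 = 11
  P[6] = 30 + -18 = 12
  P[7] = 46 + -18 = 28
  P[8] = 60 + -18 = 42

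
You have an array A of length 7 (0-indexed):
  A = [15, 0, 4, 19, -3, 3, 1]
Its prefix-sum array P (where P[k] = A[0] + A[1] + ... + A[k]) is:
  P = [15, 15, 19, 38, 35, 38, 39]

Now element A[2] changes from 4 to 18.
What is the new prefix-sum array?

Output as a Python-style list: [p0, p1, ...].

Change: A[2] 4 -> 18, delta = 14
P[k] for k < 2: unchanged (A[2] not included)
P[k] for k >= 2: shift by delta = 14
  P[0] = 15 + 0 = 15
  P[1] = 15 + 0 = 15
  P[2] = 19 + 14 = 33
  P[3] = 38 + 14 = 52
  P[4] = 35 + 14 = 49
  P[5] = 38 + 14 = 52
  P[6] = 39 + 14 = 53

Answer: [15, 15, 33, 52, 49, 52, 53]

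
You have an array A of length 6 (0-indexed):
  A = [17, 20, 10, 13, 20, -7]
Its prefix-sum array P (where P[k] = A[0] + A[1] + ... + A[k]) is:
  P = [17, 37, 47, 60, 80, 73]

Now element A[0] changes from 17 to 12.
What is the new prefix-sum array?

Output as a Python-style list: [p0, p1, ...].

Answer: [12, 32, 42, 55, 75, 68]

Derivation:
Change: A[0] 17 -> 12, delta = -5
P[k] for k < 0: unchanged (A[0] not included)
P[k] for k >= 0: shift by delta = -5
  P[0] = 17 + -5 = 12
  P[1] = 37 + -5 = 32
  P[2] = 47 + -5 = 42
  P[3] = 60 + -5 = 55
  P[4] = 80 + -5 = 75
  P[5] = 73 + -5 = 68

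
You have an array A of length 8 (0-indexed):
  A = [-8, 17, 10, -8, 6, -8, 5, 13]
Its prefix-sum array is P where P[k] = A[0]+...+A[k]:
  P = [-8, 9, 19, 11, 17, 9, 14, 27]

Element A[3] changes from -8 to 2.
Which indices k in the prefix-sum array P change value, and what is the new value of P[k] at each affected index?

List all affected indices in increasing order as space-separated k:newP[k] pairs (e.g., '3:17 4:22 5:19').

P[k] = A[0] + ... + A[k]
P[k] includes A[3] iff k >= 3
Affected indices: 3, 4, ..., 7; delta = 10
  P[3]: 11 + 10 = 21
  P[4]: 17 + 10 = 27
  P[5]: 9 + 10 = 19
  P[6]: 14 + 10 = 24
  P[7]: 27 + 10 = 37

Answer: 3:21 4:27 5:19 6:24 7:37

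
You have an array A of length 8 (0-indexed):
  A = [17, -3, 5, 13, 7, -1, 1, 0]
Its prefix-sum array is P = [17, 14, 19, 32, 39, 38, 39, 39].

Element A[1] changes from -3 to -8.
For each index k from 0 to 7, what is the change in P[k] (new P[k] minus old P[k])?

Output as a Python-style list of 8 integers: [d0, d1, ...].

Answer: [0, -5, -5, -5, -5, -5, -5, -5]

Derivation:
Element change: A[1] -3 -> -8, delta = -5
For k < 1: P[k] unchanged, delta_P[k] = 0
For k >= 1: P[k] shifts by exactly -5
Delta array: [0, -5, -5, -5, -5, -5, -5, -5]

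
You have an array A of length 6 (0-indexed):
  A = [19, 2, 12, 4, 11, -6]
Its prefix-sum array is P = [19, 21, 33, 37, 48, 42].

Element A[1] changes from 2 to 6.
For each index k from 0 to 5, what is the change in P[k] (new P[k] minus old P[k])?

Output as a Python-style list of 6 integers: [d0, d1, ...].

Answer: [0, 4, 4, 4, 4, 4]

Derivation:
Element change: A[1] 2 -> 6, delta = 4
For k < 1: P[k] unchanged, delta_P[k] = 0
For k >= 1: P[k] shifts by exactly 4
Delta array: [0, 4, 4, 4, 4, 4]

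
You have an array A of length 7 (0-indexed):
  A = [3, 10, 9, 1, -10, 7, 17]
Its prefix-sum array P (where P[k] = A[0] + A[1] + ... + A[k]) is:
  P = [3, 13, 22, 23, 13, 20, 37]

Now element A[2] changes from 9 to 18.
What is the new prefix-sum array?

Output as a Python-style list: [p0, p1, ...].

Answer: [3, 13, 31, 32, 22, 29, 46]

Derivation:
Change: A[2] 9 -> 18, delta = 9
P[k] for k < 2: unchanged (A[2] not included)
P[k] for k >= 2: shift by delta = 9
  P[0] = 3 + 0 = 3
  P[1] = 13 + 0 = 13
  P[2] = 22 + 9 = 31
  P[3] = 23 + 9 = 32
  P[4] = 13 + 9 = 22
  P[5] = 20 + 9 = 29
  P[6] = 37 + 9 = 46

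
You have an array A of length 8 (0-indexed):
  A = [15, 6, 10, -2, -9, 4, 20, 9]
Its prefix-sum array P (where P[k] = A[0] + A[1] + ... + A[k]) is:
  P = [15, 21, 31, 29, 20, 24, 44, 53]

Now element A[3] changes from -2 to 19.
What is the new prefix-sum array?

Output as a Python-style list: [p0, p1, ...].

Answer: [15, 21, 31, 50, 41, 45, 65, 74]

Derivation:
Change: A[3] -2 -> 19, delta = 21
P[k] for k < 3: unchanged (A[3] not included)
P[k] for k >= 3: shift by delta = 21
  P[0] = 15 + 0 = 15
  P[1] = 21 + 0 = 21
  P[2] = 31 + 0 = 31
  P[3] = 29 + 21 = 50
  P[4] = 20 + 21 = 41
  P[5] = 24 + 21 = 45
  P[6] = 44 + 21 = 65
  P[7] = 53 + 21 = 74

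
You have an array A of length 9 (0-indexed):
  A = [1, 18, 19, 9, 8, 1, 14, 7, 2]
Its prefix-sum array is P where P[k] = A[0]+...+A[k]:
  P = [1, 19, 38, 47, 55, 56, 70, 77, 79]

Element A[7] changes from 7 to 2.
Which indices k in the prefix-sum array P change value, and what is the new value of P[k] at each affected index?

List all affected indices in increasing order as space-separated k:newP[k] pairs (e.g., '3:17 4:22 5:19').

P[k] = A[0] + ... + A[k]
P[k] includes A[7] iff k >= 7
Affected indices: 7, 8, ..., 8; delta = -5
  P[7]: 77 + -5 = 72
  P[8]: 79 + -5 = 74

Answer: 7:72 8:74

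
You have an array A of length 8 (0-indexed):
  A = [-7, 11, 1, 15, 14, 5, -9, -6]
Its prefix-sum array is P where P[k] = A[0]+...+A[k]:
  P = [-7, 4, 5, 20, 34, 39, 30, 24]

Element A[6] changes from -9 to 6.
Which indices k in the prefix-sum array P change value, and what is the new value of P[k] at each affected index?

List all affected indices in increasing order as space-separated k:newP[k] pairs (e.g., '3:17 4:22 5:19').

Answer: 6:45 7:39

Derivation:
P[k] = A[0] + ... + A[k]
P[k] includes A[6] iff k >= 6
Affected indices: 6, 7, ..., 7; delta = 15
  P[6]: 30 + 15 = 45
  P[7]: 24 + 15 = 39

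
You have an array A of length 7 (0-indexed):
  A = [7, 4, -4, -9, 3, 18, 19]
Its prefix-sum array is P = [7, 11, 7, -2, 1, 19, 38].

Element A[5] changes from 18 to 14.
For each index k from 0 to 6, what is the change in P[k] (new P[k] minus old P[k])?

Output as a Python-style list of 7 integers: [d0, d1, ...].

Answer: [0, 0, 0, 0, 0, -4, -4]

Derivation:
Element change: A[5] 18 -> 14, delta = -4
For k < 5: P[k] unchanged, delta_P[k] = 0
For k >= 5: P[k] shifts by exactly -4
Delta array: [0, 0, 0, 0, 0, -4, -4]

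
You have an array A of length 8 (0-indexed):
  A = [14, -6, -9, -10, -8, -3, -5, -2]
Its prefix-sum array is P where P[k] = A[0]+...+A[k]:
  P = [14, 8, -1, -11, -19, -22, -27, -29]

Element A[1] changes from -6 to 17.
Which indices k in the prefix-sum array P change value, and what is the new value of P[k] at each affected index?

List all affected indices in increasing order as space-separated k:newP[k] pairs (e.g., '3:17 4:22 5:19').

P[k] = A[0] + ... + A[k]
P[k] includes A[1] iff k >= 1
Affected indices: 1, 2, ..., 7; delta = 23
  P[1]: 8 + 23 = 31
  P[2]: -1 + 23 = 22
  P[3]: -11 + 23 = 12
  P[4]: -19 + 23 = 4
  P[5]: -22 + 23 = 1
  P[6]: -27 + 23 = -4
  P[7]: -29 + 23 = -6

Answer: 1:31 2:22 3:12 4:4 5:1 6:-4 7:-6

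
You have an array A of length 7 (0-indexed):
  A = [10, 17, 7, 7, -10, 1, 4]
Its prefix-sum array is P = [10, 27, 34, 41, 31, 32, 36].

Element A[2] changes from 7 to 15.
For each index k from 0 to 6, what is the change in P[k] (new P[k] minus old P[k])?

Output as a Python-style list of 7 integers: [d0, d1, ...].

Answer: [0, 0, 8, 8, 8, 8, 8]

Derivation:
Element change: A[2] 7 -> 15, delta = 8
For k < 2: P[k] unchanged, delta_P[k] = 0
For k >= 2: P[k] shifts by exactly 8
Delta array: [0, 0, 8, 8, 8, 8, 8]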